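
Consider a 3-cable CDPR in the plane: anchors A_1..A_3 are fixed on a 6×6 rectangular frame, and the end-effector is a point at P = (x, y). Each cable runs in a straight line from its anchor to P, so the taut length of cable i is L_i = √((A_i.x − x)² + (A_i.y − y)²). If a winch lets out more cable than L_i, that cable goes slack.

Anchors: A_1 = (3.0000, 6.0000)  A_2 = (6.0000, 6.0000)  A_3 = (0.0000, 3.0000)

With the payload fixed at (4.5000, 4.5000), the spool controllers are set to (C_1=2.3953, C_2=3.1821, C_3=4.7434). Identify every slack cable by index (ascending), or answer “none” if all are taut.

1, 2

i=1: geometric 2.1213 vs commanded 2.3953 ⇒ slack
i=2: geometric 2.1213 vs commanded 3.1821 ⇒ slack
i=3: geometric 4.7434 vs commanded 4.7434 ⇒ taut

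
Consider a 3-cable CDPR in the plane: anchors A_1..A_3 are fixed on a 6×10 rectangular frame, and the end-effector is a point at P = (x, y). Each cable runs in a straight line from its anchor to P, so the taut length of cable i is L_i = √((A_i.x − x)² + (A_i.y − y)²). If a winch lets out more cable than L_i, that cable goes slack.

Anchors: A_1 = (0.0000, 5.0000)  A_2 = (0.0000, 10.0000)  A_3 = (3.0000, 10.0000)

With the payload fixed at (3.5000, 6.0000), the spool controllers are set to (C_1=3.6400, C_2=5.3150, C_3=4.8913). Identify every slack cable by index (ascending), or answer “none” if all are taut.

3

i=1: geometric 3.6401 vs commanded 3.6400 ⇒ taut
i=2: geometric 5.3151 vs commanded 5.3150 ⇒ taut
i=3: geometric 4.0311 vs commanded 4.8913 ⇒ slack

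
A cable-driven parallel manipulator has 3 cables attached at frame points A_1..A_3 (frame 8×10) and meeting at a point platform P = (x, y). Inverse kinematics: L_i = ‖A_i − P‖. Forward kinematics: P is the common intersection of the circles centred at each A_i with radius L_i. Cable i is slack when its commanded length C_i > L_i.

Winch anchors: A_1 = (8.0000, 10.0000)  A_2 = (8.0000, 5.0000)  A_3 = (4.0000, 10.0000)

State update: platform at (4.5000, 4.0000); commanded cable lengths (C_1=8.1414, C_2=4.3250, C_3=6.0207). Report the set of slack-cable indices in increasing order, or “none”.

cable 1: √((3.5000)²+(6.0000)²)=6.9462, C_1=8.1414: slack
cable 2: √((3.5000)²+(1.0000)²)=3.6401, C_2=4.3250: slack
cable 3: √((-0.5000)²+(6.0000)²)=6.0208, C_3=6.0207: taut

1, 2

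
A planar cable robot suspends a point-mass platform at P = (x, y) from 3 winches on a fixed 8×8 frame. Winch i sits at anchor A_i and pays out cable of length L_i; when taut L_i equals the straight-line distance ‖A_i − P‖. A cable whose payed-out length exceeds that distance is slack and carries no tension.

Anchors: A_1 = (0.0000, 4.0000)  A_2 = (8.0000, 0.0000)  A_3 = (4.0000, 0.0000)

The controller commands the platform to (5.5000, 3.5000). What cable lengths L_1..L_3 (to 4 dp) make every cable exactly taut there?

(5.5227, 4.3012, 3.8079)

cable 1: Δx=-5.5000, Δy=0.5000; L_1 = √(Δx²+Δy²) = 5.5227
cable 2: Δx=2.5000, Δy=-3.5000; L_2 = √(Δx²+Δy²) = 4.3012
cable 3: Δx=-1.5000, Δy=-3.5000; L_3 = √(Δx²+Δy²) = 3.8079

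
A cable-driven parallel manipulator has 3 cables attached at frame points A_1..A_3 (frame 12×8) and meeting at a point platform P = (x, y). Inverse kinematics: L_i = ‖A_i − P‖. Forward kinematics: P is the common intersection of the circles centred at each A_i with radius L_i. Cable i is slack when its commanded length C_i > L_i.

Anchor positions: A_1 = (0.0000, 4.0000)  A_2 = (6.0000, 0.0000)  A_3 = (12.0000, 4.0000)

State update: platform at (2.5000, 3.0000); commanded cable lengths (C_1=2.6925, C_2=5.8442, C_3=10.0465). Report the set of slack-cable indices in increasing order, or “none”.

2, 3

cable 1: L_1 = ‖A_1−P‖ = 2.6926;  C_1 = 2.6925 → taut
cable 2: L_2 = ‖A_2−P‖ = 4.6098;  C_2 = 5.8442 → slack
cable 3: L_3 = ‖A_3−P‖ = 9.5525;  C_3 = 10.0465 → slack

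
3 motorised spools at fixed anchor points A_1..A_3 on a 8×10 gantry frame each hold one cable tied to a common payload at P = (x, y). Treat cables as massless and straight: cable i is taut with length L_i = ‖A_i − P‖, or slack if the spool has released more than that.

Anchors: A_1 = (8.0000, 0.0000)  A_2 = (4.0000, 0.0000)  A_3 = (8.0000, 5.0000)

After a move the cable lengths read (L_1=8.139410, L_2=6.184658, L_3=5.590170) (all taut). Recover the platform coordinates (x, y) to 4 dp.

(2.5000, 6.0000)

each cable: (A_i−P)·(A_i−P) = L_i²; let k_i = ‖A_i‖²−L_i²
k_1 = 64.0000+0.0000−66.2500 = -2.2500
row 1: 8.0000x + 0.0000y = 20.0000  (k_2=-22.2500)
row 2: 0.0000x − 10.0000y = -60.0000  (k_3=57.7500)
Cramer on rows 1–2 → x = 2.5000, y = 6.0000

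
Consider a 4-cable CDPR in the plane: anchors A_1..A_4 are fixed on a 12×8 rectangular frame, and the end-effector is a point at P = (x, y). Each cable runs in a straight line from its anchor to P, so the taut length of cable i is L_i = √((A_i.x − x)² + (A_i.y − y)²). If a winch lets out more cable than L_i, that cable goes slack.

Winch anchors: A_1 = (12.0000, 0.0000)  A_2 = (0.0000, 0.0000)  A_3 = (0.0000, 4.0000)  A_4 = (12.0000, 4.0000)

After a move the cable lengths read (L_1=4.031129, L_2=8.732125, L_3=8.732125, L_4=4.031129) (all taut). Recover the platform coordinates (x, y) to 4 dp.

expand ‖A_i−P‖²=L_i² and subtract eq 1 (c_i ≔ ‖A_i‖²−L_i²)
c_1 = 144.0000+0.0000−16.2500 = 127.7500
eq1−eq2 → [24.0000  0.0000]·P = 204.0000
eq1−eq3 → [24.0000  -8.0000]·P = 188.0000
eq1−eq4 → [0.0000  -8.0000]·P = -16.0000
2×2 solve → P = (8.5000, 2.0000)
check cable 4: ‖A_4−P‖² = 16.2500 ≈ L_4² = 16.2500 ✓

(8.5000, 2.0000)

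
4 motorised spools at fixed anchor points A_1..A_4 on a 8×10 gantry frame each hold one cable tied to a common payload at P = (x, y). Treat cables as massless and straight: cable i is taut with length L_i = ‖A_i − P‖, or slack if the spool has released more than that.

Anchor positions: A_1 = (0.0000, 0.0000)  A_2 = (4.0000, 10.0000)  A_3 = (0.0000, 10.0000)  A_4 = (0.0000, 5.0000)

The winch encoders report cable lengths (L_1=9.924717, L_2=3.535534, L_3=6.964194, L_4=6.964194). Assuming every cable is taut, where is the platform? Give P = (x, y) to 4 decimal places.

each cable: (A_i−P)·(A_i−P) = L_i²; let k_i = ‖A_i‖²−L_i²
k_1 = 0.0000+0.0000−98.5000 = -98.5000
row 1: -8.0000x − 20.0000y = -202.0000  (k_2=103.5000)
row 2: 0.0000x − 20.0000y = -150.0000  (k_3=51.5000)
row 3: 0.0000x − 10.0000y = -75.0000  (k_4=-23.5000)
Cramer on rows 1–2 → x = 6.5000, y = 7.5000
check cable 4: ‖A_4−P‖² = 48.5000 ≈ L_4² = 48.5000 ✓

(6.5000, 7.5000)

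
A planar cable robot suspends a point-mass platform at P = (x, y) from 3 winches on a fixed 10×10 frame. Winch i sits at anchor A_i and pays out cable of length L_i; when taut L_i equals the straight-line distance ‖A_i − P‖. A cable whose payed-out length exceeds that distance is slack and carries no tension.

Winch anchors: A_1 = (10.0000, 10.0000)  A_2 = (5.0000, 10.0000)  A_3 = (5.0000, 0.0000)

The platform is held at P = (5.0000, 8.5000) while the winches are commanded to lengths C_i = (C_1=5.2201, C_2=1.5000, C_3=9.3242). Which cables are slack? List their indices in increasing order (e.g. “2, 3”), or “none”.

cable 1: √((5.0000)²+(1.5000)²)=5.2202, C_1=5.2201: taut
cable 2: √((0.0000)²+(1.5000)²)=1.5000, C_2=1.5000: taut
cable 3: √((0.0000)²+(-8.5000)²)=8.5000, C_3=9.3242: slack

3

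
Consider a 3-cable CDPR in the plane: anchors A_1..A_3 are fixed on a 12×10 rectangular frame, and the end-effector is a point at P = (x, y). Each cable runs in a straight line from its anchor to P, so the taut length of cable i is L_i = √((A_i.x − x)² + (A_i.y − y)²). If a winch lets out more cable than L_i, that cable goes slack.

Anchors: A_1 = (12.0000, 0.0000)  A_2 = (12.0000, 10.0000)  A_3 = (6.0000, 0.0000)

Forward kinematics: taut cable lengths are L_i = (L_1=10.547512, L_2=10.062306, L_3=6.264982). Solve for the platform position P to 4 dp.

expand ‖A_i−P‖²=L_i² and subtract eq 1 (q_i ≔ ‖A_i‖²−L_i²)
q_1 = 144.0000+0.0000−111.2500 = 32.7500
eq1−eq2 → [0.0000  -20.0000]·P = -110.0000
eq1−eq3 → [12.0000  0.0000]·P = 36.0000
2×2 solve → P = (3.0000, 5.5000)

(3.0000, 5.5000)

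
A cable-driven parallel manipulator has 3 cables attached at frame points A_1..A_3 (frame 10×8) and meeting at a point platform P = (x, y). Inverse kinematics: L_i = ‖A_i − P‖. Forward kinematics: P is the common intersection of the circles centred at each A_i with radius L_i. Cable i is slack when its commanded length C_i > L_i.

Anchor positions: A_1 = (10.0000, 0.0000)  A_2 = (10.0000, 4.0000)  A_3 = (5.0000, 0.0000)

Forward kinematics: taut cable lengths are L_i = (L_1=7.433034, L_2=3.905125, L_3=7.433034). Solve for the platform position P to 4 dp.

(7.5000, 7.0000)

expand ‖A_i−P‖²=L_i² and subtract eq 1 (q_i ≔ ‖A_i‖²−L_i²)
q_1 = 100.0000+0.0000−55.2500 = 44.7500
eq1−eq2 → [0.0000  -8.0000]·P = -56.0000
eq1−eq3 → [10.0000  0.0000]·P = 75.0000
2×2 solve → P = (7.5000, 7.0000)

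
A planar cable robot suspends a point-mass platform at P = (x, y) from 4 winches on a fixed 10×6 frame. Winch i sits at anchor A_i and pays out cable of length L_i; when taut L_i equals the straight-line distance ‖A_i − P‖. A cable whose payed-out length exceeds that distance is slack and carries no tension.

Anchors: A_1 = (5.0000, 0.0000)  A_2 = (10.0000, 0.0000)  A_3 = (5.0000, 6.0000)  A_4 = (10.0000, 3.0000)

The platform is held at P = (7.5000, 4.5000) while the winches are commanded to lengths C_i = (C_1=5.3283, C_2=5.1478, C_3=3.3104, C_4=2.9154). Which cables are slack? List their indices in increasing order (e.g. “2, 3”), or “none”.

1, 3

cable 1: L_1 = ‖A_1−P‖ = 5.1478;  C_1 = 5.3283 → slack
cable 2: L_2 = ‖A_2−P‖ = 5.1478;  C_2 = 5.1478 → taut
cable 3: L_3 = ‖A_3−P‖ = 2.9155;  C_3 = 3.3104 → slack
cable 4: L_4 = ‖A_4−P‖ = 2.9155;  C_4 = 2.9154 → taut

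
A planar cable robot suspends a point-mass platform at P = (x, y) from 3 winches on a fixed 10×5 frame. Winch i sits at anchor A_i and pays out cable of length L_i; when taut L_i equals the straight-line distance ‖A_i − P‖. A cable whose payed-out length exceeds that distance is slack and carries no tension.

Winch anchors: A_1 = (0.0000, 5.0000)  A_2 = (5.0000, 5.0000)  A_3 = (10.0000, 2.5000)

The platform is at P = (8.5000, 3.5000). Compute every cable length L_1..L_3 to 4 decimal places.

cable 1: Δx=-8.5000, Δy=1.5000; L_1 = √(Δx²+Δy²) = 8.6313
cable 2: Δx=-3.5000, Δy=1.5000; L_2 = √(Δx²+Δy²) = 3.8079
cable 3: Δx=1.5000, Δy=-1.0000; L_3 = √(Δx²+Δy²) = 1.8028

(8.6313, 3.8079, 1.8028)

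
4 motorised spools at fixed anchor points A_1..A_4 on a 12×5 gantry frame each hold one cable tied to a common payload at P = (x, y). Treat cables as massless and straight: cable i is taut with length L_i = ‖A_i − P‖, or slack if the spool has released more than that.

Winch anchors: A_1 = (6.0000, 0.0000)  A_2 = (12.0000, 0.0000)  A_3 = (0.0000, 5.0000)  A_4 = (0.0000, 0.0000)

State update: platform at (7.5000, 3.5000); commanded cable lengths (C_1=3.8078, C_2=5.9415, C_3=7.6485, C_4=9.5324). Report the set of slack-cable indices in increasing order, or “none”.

2, 4

i=1: geometric 3.8079 vs commanded 3.8078 ⇒ taut
i=2: geometric 5.7009 vs commanded 5.9415 ⇒ slack
i=3: geometric 7.6485 vs commanded 7.6485 ⇒ taut
i=4: geometric 8.2765 vs commanded 9.5324 ⇒ slack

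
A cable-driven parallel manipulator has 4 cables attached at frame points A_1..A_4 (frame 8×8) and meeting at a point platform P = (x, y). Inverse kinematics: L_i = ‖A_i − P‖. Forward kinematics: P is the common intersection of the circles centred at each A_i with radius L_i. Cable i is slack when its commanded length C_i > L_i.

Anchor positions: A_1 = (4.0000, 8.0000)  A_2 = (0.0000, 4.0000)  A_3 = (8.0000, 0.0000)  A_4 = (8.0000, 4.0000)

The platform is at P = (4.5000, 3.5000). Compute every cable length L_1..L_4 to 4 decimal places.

L_1: Δ = A_1−P = (-0.5000, 4.5000) → ‖Δ‖ = √20.5000 = 4.5277
L_2: Δ = A_2−P = (-4.5000, 0.5000) → ‖Δ‖ = √20.5000 = 4.5277
L_3: Δ = A_3−P = (3.5000, -3.5000) → ‖Δ‖ = √24.5000 = 4.9497
L_4: Δ = A_4−P = (3.5000, 0.5000) → ‖Δ‖ = √12.5000 = 3.5355

(4.5277, 4.5277, 4.9497, 3.5355)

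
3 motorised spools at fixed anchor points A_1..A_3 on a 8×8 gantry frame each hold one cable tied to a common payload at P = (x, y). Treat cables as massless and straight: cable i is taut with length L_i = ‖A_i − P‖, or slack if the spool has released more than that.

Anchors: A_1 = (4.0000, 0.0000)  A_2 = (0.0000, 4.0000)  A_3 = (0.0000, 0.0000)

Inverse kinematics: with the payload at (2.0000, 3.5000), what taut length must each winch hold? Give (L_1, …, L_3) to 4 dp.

L_1: Δ = A_1−P = (2.0000, -3.5000) → ‖Δ‖ = √16.2500 = 4.0311
L_2: Δ = A_2−P = (-2.0000, 0.5000) → ‖Δ‖ = √4.2500 = 2.0616
L_3: Δ = A_3−P = (-2.0000, -3.5000) → ‖Δ‖ = √16.2500 = 4.0311

(4.0311, 2.0616, 4.0311)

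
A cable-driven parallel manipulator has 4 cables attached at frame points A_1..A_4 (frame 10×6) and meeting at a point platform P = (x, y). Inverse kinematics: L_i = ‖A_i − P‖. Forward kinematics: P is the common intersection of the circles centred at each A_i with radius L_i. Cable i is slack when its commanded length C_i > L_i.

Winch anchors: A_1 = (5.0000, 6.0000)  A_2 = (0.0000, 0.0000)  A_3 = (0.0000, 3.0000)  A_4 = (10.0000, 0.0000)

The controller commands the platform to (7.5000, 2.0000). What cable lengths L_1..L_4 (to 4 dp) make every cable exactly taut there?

L_1: Δ = A_1−P = (-2.5000, 4.0000) → ‖Δ‖ = √22.2500 = 4.7170
L_2: Δ = A_2−P = (-7.5000, -2.0000) → ‖Δ‖ = √60.2500 = 7.7621
L_3: Δ = A_3−P = (-7.5000, 1.0000) → ‖Δ‖ = √57.2500 = 7.5664
L_4: Δ = A_4−P = (2.5000, -2.0000) → ‖Δ‖ = √10.2500 = 3.2016

(4.7170, 7.7621, 7.5664, 3.2016)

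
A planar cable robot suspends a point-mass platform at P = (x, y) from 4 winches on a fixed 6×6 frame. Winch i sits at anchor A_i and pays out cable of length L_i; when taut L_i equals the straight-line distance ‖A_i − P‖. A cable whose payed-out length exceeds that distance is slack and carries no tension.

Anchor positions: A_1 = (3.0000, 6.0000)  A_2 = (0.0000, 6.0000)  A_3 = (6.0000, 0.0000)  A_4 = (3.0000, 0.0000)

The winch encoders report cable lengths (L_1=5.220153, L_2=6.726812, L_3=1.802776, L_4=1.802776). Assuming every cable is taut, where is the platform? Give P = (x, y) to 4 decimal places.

circle eqns → linear via eq_j − eq_1; set c_j = A_j·A_j − L_j²
c_1 = 9.0000+36.0000−27.2500 = 17.7500
6.0000·x + 0.0000·y = c_1−c_2 = 27.0000
-6.0000·x + 12.0000·y = c_1−c_3 = -15.0000
0.0000·x + 12.0000·y = c_1−c_4 = 12.0000
solve first two rows → x=4.5000, y=1.0000
check cable 4: ‖A_4−P‖² = 3.2500 ≈ L_4² = 3.2500 ✓

(4.5000, 1.0000)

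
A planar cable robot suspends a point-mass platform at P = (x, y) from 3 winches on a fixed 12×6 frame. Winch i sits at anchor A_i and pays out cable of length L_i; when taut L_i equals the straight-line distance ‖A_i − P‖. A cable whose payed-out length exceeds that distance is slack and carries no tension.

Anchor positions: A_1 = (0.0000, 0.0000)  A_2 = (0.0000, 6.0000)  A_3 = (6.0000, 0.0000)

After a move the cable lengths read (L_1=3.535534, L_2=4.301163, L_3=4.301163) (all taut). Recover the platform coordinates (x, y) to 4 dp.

(2.5000, 2.5000)

expand ‖A_i−P‖²=L_i² and subtract eq 1 (k_i ≔ ‖A_i‖²−L_i²)
k_1 = 0.0000+0.0000−12.5000 = -12.5000
eq1−eq2 → [0.0000  -12.0000]·P = -30.0000
eq1−eq3 → [-12.0000  0.0000]·P = -30.0000
2×2 solve → P = (2.5000, 2.5000)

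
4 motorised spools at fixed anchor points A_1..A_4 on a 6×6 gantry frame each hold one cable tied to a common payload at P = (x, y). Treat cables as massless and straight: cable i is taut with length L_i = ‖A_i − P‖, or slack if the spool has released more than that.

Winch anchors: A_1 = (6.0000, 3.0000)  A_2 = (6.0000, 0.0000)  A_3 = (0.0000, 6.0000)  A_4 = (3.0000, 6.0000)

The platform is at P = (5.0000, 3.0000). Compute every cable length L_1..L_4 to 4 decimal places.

(1.0000, 3.1623, 5.8310, 3.6056)

L_1: Δ = A_1−P = (1.0000, 0.0000) → ‖Δ‖ = √1.0000 = 1.0000
L_2: Δ = A_2−P = (1.0000, -3.0000) → ‖Δ‖ = √10.0000 = 3.1623
L_3: Δ = A_3−P = (-5.0000, 3.0000) → ‖Δ‖ = √34.0000 = 5.8310
L_4: Δ = A_4−P = (-2.0000, 3.0000) → ‖Δ‖ = √13.0000 = 3.6056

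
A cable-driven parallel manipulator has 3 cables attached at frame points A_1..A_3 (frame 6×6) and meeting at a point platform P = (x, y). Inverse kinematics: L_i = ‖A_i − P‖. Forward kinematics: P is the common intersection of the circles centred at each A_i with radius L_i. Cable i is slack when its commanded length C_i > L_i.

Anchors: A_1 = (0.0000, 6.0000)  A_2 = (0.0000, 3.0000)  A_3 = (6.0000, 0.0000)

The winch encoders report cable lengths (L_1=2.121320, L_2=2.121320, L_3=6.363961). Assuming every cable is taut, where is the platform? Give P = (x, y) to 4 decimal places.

(1.5000, 4.5000)

each cable: (A_i−P)·(A_i−P) = L_i²; let k_i = ‖A_i‖²−L_i²
k_1 = 0.0000+36.0000−4.5000 = 31.5000
row 1: 0.0000x + 6.0000y = 27.0000  (k_2=4.5000)
row 2: -12.0000x + 12.0000y = 36.0000  (k_3=-4.5000)
Cramer on rows 1–2 → x = 1.5000, y = 4.5000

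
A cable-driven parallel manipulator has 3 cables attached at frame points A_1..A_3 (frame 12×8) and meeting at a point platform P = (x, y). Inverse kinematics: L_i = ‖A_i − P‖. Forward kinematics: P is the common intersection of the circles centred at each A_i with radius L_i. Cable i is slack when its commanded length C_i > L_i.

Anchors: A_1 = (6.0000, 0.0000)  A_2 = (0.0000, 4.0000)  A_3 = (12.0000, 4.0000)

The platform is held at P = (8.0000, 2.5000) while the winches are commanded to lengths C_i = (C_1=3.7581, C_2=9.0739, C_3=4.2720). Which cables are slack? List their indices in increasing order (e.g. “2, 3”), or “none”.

i=1: geometric 3.2016 vs commanded 3.7581 ⇒ slack
i=2: geometric 8.1394 vs commanded 9.0739 ⇒ slack
i=3: geometric 4.2720 vs commanded 4.2720 ⇒ taut

1, 2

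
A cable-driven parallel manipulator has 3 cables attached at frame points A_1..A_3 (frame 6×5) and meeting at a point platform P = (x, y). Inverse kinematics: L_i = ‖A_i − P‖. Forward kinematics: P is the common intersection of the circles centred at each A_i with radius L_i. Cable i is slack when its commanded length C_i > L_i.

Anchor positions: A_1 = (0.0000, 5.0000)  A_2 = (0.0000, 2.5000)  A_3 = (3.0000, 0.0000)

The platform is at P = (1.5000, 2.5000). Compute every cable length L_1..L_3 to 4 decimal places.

(2.9155, 1.5000, 2.9155)

L_1: Δ = A_1−P = (-1.5000, 2.5000) → ‖Δ‖ = √8.5000 = 2.9155
L_2: Δ = A_2−P = (-1.5000, 0.0000) → ‖Δ‖ = √2.2500 = 1.5000
L_3: Δ = A_3−P = (1.5000, -2.5000) → ‖Δ‖ = √8.5000 = 2.9155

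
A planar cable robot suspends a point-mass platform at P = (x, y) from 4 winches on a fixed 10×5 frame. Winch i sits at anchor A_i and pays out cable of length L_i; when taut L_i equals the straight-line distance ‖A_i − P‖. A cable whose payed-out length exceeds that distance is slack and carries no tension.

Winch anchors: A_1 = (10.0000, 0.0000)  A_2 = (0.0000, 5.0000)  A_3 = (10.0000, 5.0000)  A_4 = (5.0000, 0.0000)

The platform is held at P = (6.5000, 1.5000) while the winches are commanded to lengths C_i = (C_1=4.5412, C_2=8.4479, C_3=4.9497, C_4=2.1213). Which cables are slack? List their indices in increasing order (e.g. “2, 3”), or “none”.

1, 2

cable 1: √((3.5000)²+(-1.5000)²)=3.8079, C_1=4.5412: slack
cable 2: √((-6.5000)²+(3.5000)²)=7.3824, C_2=8.4479: slack
cable 3: √((3.5000)²+(3.5000)²)=4.9497, C_3=4.9497: taut
cable 4: √((-1.5000)²+(-1.5000)²)=2.1213, C_4=2.1213: taut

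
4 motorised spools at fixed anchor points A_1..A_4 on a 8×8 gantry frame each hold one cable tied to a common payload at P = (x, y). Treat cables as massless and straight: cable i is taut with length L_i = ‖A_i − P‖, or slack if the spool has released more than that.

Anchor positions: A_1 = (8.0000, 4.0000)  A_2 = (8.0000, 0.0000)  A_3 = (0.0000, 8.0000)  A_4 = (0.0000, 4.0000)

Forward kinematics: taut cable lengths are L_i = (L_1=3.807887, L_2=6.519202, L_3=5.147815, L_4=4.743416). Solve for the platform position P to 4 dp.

(4.5000, 5.5000)

expand ‖A_i−P‖²=L_i² and subtract eq 1 (k_i ≔ ‖A_i‖²−L_i²)
k_1 = 64.0000+16.0000−14.5000 = 65.5000
eq1−eq2 → [0.0000  8.0000]·P = 44.0000
eq1−eq3 → [16.0000  -8.0000]·P = 28.0000
eq1−eq4 → [16.0000  0.0000]·P = 72.0000
2×2 solve → P = (4.5000, 5.5000)
check cable 4: ‖A_4−P‖² = 22.5000 ≈ L_4² = 22.5000 ✓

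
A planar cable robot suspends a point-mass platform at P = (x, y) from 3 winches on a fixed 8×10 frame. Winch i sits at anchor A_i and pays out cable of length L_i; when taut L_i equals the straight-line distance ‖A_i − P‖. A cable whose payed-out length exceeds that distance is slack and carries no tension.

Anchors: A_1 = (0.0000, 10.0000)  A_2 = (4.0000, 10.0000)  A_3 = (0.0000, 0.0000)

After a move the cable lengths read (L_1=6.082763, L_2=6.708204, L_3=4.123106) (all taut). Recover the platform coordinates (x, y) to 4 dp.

each cable: (A_i−P)·(A_i−P) = L_i²; let c_i = ‖A_i‖²−L_i²
c_1 = 0.0000+100.0000−37.0000 = 63.0000
row 1: -8.0000x + 0.0000y = -8.0000  (c_2=71.0000)
row 2: 0.0000x + 20.0000y = 80.0000  (c_3=-17.0000)
Cramer on rows 1–2 → x = 1.0000, y = 4.0000

(1.0000, 4.0000)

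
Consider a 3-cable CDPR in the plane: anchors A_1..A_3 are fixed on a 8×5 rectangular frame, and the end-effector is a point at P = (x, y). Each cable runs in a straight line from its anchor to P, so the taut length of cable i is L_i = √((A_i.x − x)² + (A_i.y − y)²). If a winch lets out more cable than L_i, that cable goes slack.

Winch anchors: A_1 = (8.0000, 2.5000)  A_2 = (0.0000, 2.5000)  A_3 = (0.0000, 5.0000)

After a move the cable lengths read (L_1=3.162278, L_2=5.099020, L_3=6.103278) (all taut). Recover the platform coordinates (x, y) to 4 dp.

(5.0000, 1.5000)

each cable: (A_i−P)·(A_i−P) = L_i²; let c_i = ‖A_i‖²−L_i²
c_1 = 64.0000+6.2500−10.0000 = 60.2500
row 1: 16.0000x + 0.0000y = 80.0000  (c_2=-19.7500)
row 2: 16.0000x − 5.0000y = 72.5000  (c_3=-12.2500)
Cramer on rows 1–2 → x = 5.0000, y = 1.5000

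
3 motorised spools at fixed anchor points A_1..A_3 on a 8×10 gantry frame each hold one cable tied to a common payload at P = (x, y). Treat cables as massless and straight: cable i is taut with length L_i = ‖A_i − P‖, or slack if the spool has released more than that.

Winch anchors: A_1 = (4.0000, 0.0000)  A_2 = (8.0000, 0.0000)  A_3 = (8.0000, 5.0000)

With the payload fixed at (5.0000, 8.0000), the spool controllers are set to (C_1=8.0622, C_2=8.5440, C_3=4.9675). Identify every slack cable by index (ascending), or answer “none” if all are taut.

3

cable 1: √((-1.0000)²+(-8.0000)²)=8.0623, C_1=8.0622: taut
cable 2: √((3.0000)²+(-8.0000)²)=8.5440, C_2=8.5440: taut
cable 3: √((3.0000)²+(-3.0000)²)=4.2426, C_3=4.9675: slack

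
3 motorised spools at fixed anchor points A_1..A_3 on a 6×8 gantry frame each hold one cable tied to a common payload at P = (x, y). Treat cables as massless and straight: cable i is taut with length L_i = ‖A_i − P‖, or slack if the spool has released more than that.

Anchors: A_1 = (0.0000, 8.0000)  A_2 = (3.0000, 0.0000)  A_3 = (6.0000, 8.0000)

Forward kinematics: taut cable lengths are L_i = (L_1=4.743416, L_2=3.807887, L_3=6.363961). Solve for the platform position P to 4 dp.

(1.5000, 3.5000)

expand ‖A_i−P‖²=L_i² and subtract eq 1 (c_i ≔ ‖A_i‖²−L_i²)
c_1 = 0.0000+64.0000−22.5000 = 41.5000
eq1−eq2 → [-6.0000  16.0000]·P = 47.0000
eq1−eq3 → [-12.0000  0.0000]·P = -18.0000
2×2 solve → P = (1.5000, 3.5000)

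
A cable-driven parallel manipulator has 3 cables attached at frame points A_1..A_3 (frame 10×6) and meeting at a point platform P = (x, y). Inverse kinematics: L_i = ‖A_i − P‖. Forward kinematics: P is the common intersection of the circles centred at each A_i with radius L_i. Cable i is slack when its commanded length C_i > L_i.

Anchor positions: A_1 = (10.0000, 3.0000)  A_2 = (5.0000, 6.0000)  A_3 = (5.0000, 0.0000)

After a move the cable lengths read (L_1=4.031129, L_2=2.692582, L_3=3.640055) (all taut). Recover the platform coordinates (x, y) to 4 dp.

(6.0000, 3.5000)

each cable: (A_i−P)·(A_i−P) = L_i²; let q_i = ‖A_i‖²−L_i²
q_1 = 100.0000+9.0000−16.2500 = 92.7500
row 1: 10.0000x − 6.0000y = 39.0000  (q_2=53.7500)
row 2: 10.0000x + 6.0000y = 81.0000  (q_3=11.7500)
Cramer on rows 1–2 → x = 6.0000, y = 3.5000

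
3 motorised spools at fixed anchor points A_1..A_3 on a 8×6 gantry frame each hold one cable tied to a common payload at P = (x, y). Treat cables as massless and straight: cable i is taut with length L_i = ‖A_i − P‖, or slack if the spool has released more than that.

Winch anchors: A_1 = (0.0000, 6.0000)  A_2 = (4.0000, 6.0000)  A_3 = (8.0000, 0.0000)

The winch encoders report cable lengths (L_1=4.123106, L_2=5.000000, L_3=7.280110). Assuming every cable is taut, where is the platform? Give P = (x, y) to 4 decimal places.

expand ‖A_i−P‖²=L_i² and subtract eq 1 (c_i ≔ ‖A_i‖²−L_i²)
c_1 = 0.0000+36.0000−17.0000 = 19.0000
eq1−eq2 → [-8.0000  0.0000]·P = -8.0000
eq1−eq3 → [-16.0000  12.0000]·P = 8.0000
2×2 solve → P = (1.0000, 2.0000)

(1.0000, 2.0000)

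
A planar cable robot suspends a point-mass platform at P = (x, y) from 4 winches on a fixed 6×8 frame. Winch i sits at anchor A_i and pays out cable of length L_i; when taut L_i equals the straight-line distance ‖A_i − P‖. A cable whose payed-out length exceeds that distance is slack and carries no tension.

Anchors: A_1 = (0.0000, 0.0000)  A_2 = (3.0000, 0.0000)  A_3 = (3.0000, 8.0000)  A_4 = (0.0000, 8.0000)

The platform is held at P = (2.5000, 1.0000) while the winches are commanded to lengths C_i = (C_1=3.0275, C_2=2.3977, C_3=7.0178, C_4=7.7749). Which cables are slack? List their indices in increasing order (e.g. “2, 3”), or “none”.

cable 1: L_1 = ‖A_1−P‖ = 2.6926;  C_1 = 3.0275 → slack
cable 2: L_2 = ‖A_2−P‖ = 1.1180;  C_2 = 2.3977 → slack
cable 3: L_3 = ‖A_3−P‖ = 7.0178;  C_3 = 7.0178 → taut
cable 4: L_4 = ‖A_4−P‖ = 7.4330;  C_4 = 7.7749 → slack

1, 2, 4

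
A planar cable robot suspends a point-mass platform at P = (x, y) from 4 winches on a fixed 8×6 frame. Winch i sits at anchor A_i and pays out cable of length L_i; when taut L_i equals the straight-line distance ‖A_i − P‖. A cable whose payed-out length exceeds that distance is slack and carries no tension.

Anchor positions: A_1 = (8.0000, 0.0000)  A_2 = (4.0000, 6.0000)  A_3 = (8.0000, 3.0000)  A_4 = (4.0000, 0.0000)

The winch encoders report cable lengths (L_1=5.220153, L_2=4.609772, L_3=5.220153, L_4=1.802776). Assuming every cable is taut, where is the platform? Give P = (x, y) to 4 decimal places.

(3.0000, 1.5000)

circle eqns → linear via eq_j − eq_1; set k_j = A_j·A_j − L_j²
k_1 = 64.0000+0.0000−27.2500 = 36.7500
8.0000·x − 12.0000·y = k_1−k_2 = 6.0000
0.0000·x − 6.0000·y = k_1−k_3 = -9.0000
8.0000·x + 0.0000·y = k_1−k_4 = 24.0000
solve first two rows → x=3.0000, y=1.5000
check cable 4: ‖A_4−P‖² = 3.2500 ≈ L_4² = 3.2500 ✓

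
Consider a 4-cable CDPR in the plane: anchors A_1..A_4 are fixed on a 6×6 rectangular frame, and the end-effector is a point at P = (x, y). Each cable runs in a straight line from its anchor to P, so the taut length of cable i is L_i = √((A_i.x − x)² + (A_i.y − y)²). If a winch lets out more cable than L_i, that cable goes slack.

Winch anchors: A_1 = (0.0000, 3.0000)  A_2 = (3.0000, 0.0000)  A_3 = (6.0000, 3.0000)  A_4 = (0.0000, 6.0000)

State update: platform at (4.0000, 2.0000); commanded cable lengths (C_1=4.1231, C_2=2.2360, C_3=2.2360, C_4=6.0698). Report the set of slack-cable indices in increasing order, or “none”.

4

cable 1: L_1 = ‖A_1−P‖ = 4.1231;  C_1 = 4.1231 → taut
cable 2: L_2 = ‖A_2−P‖ = 2.2361;  C_2 = 2.2360 → taut
cable 3: L_3 = ‖A_3−P‖ = 2.2361;  C_3 = 2.2360 → taut
cable 4: L_4 = ‖A_4−P‖ = 5.6569;  C_4 = 6.0698 → slack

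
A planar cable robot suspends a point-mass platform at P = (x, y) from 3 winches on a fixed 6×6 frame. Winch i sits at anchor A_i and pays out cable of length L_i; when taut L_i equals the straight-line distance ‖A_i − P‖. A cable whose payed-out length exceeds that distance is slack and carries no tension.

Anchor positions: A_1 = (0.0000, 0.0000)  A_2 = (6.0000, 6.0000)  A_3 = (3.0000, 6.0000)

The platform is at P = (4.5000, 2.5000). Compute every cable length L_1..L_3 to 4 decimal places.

L_1 = √((0.0000−4.5000)² + (0.0000−2.5000)²) = 5.1478
L_2 = √((6.0000−4.5000)² + (6.0000−2.5000)²) = 3.8079
L_3 = √((3.0000−4.5000)² + (6.0000−2.5000)²) = 3.8079

(5.1478, 3.8079, 3.8079)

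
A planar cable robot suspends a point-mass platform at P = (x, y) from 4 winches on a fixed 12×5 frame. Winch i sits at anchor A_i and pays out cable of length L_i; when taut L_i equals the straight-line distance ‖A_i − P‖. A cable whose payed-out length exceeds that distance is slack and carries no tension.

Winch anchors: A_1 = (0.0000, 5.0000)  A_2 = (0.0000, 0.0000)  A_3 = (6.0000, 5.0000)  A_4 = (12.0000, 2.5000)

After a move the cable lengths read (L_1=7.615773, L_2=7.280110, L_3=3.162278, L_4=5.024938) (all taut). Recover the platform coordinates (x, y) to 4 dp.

(7.0000, 2.0000)

expand ‖A_i−P‖²=L_i² and subtract eq 1 (c_i ≔ ‖A_i‖²−L_i²)
c_1 = 0.0000+25.0000−58.0000 = -33.0000
eq1−eq2 → [0.0000  10.0000]·P = 20.0000
eq1−eq3 → [-12.0000  0.0000]·P = -84.0000
eq1−eq4 → [-24.0000  5.0000]·P = -158.0000
2×2 solve → P = (7.0000, 2.0000)
check cable 4: ‖A_4−P‖² = 25.2500 ≈ L_4² = 25.2500 ✓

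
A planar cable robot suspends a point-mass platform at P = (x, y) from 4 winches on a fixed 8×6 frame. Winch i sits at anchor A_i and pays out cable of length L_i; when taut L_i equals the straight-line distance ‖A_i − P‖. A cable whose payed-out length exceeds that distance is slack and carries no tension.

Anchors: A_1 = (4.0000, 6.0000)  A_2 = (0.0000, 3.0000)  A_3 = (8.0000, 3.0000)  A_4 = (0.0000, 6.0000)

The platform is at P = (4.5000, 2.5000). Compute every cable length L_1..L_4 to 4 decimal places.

cable 1: Δx=-0.5000, Δy=3.5000; L_1 = √(Δx²+Δy²) = 3.5355
cable 2: Δx=-4.5000, Δy=0.5000; L_2 = √(Δx²+Δy²) = 4.5277
cable 3: Δx=3.5000, Δy=0.5000; L_3 = √(Δx²+Δy²) = 3.5355
cable 4: Δx=-4.5000, Δy=3.5000; L_4 = √(Δx²+Δy²) = 5.7009

(3.5355, 4.5277, 3.5355, 5.7009)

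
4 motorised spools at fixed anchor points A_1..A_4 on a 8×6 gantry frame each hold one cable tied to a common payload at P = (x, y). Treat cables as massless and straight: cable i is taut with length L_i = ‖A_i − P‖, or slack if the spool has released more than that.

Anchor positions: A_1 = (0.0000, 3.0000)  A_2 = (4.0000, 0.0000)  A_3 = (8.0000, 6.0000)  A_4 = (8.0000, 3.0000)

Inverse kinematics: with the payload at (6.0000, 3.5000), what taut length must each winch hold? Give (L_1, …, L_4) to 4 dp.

(6.0208, 4.0311, 3.2016, 2.0616)

L_1: Δ = A_1−P = (-6.0000, -0.5000) → ‖Δ‖ = √36.2500 = 6.0208
L_2: Δ = A_2−P = (-2.0000, -3.5000) → ‖Δ‖ = √16.2500 = 4.0311
L_3: Δ = A_3−P = (2.0000, 2.5000) → ‖Δ‖ = √10.2500 = 3.2016
L_4: Δ = A_4−P = (2.0000, -0.5000) → ‖Δ‖ = √4.2500 = 2.0616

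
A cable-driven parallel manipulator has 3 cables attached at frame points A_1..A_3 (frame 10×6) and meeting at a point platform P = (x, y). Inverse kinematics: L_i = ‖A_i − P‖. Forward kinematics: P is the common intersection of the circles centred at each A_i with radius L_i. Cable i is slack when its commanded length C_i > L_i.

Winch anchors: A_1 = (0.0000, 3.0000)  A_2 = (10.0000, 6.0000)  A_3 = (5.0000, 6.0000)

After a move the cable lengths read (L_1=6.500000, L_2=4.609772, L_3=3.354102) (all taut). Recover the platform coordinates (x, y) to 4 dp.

each cable: (A_i−P)·(A_i−P) = L_i²; let k_i = ‖A_i‖²−L_i²
k_1 = 0.0000+9.0000−42.2500 = -33.2500
row 1: -20.0000x − 6.0000y = -148.0000  (k_2=114.7500)
row 2: -10.0000x − 6.0000y = -83.0000  (k_3=49.7500)
Cramer on rows 1–2 → x = 6.5000, y = 3.0000

(6.5000, 3.0000)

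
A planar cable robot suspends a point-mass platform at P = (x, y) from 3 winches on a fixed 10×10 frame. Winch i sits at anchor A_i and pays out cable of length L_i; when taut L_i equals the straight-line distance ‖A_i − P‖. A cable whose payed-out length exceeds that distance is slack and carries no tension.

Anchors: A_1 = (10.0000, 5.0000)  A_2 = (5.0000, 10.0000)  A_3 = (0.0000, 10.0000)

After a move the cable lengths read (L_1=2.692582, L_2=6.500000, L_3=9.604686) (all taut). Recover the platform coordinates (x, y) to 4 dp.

each cable: (A_i−P)·(A_i−P) = L_i²; let k_i = ‖A_i‖²−L_i²
k_1 = 100.0000+25.0000−7.2500 = 117.7500
row 1: 10.0000x − 10.0000y = 35.0000  (k_2=82.7500)
row 2: 20.0000x − 10.0000y = 110.0000  (k_3=7.7500)
Cramer on rows 1–2 → x = 7.5000, y = 4.0000

(7.5000, 4.0000)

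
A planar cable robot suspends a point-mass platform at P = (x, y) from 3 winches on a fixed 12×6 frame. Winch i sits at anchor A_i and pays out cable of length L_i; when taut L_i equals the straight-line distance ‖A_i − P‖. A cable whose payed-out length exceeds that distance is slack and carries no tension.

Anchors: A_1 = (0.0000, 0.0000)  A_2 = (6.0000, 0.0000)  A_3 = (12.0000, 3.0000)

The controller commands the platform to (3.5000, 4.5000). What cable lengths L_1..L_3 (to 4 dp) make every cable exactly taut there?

L_1 = √((0.0000−3.5000)² + (0.0000−4.5000)²) = 5.7009
L_2 = √((6.0000−3.5000)² + (0.0000−4.5000)²) = 5.1478
L_3 = √((12.0000−3.5000)² + (3.0000−4.5000)²) = 8.6313

(5.7009, 5.1478, 8.6313)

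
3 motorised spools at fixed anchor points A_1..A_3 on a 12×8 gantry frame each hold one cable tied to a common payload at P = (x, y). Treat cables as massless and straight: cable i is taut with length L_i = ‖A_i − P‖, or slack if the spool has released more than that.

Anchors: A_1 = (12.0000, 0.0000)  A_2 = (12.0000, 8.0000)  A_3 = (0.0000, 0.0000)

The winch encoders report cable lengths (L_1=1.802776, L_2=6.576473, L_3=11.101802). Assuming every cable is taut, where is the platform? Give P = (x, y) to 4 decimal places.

each cable: (A_i−P)·(A_i−P) = L_i²; let c_i = ‖A_i‖²−L_i²
c_1 = 144.0000+0.0000−3.2500 = 140.7500
row 1: 0.0000x − 16.0000y = -24.0000  (c_2=164.7500)
row 2: 24.0000x + 0.0000y = 264.0000  (c_3=-123.2500)
Cramer on rows 1–2 → x = 11.0000, y = 1.5000

(11.0000, 1.5000)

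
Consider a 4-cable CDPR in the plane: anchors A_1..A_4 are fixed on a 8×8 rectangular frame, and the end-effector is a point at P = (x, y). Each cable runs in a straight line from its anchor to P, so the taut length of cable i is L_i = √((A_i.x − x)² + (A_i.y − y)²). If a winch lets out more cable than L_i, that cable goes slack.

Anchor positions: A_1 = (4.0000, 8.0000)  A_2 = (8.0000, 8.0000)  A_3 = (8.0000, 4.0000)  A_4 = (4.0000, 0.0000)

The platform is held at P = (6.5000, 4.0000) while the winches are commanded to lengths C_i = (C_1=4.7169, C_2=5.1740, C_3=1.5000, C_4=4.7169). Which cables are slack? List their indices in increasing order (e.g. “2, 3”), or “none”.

2

cable 1: L_1 = ‖A_1−P‖ = 4.7170;  C_1 = 4.7169 → taut
cable 2: L_2 = ‖A_2−P‖ = 4.2720;  C_2 = 5.1740 → slack
cable 3: L_3 = ‖A_3−P‖ = 1.5000;  C_3 = 1.5000 → taut
cable 4: L_4 = ‖A_4−P‖ = 4.7170;  C_4 = 4.7169 → taut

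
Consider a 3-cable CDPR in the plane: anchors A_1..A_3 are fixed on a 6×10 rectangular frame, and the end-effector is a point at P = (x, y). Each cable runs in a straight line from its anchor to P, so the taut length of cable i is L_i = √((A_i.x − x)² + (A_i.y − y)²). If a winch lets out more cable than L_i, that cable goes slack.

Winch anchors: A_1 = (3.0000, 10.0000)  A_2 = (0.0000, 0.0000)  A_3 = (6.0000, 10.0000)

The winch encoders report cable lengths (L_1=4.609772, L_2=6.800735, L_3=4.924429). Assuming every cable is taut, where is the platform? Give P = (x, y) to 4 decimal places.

(4.0000, 5.5000)

circle eqns → linear via eq_j − eq_1; set k_j = A_j·A_j − L_j²
k_1 = 9.0000+100.0000−21.2500 = 87.7500
6.0000·x + 20.0000·y = k_1−k_2 = 134.0000
-6.0000·x + 0.0000·y = k_1−k_3 = -24.0000
solve first two rows → x=4.0000, y=5.5000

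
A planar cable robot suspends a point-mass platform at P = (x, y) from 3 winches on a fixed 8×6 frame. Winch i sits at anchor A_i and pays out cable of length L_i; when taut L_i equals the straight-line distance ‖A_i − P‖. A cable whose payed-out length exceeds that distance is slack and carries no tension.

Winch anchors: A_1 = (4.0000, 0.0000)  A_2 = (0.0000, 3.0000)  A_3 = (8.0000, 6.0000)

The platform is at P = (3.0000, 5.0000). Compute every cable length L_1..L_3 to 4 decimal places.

L_1: Δ = A_1−P = (1.0000, -5.0000) → ‖Δ‖ = √26.0000 = 5.0990
L_2: Δ = A_2−P = (-3.0000, -2.0000) → ‖Δ‖ = √13.0000 = 3.6056
L_3: Δ = A_3−P = (5.0000, 1.0000) → ‖Δ‖ = √26.0000 = 5.0990

(5.0990, 3.6056, 5.0990)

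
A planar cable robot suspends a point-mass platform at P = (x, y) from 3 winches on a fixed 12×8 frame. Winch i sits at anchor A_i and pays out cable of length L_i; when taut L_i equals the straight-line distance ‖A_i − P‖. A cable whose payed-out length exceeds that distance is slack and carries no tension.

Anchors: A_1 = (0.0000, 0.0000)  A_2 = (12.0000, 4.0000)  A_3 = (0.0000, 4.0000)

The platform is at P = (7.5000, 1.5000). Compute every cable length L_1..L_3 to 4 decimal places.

cable 1: Δx=-7.5000, Δy=-1.5000; L_1 = √(Δx²+Δy²) = 7.6485
cable 2: Δx=4.5000, Δy=2.5000; L_2 = √(Δx²+Δy²) = 5.1478
cable 3: Δx=-7.5000, Δy=2.5000; L_3 = √(Δx²+Δy²) = 7.9057

(7.6485, 5.1478, 7.9057)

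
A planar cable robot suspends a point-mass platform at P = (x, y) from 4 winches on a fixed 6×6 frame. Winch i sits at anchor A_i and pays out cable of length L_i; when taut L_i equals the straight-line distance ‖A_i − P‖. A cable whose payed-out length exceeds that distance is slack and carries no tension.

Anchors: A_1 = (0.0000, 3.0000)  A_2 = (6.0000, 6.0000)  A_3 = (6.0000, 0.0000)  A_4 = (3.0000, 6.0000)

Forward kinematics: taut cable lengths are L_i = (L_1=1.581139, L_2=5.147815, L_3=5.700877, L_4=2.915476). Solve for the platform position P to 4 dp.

(1.5000, 3.5000)

circle eqns → linear via eq_j − eq_1; set k_j = A_j·A_j − L_j²
k_1 = 0.0000+9.0000−2.5000 = 6.5000
-12.0000·x − 6.0000·y = k_1−k_2 = -39.0000
-12.0000·x + 6.0000·y = k_1−k_3 = 3.0000
-6.0000·x − 6.0000·y = k_1−k_4 = -30.0000
solve first two rows → x=1.5000, y=3.5000
check cable 4: ‖A_4−P‖² = 8.5000 ≈ L_4² = 8.5000 ✓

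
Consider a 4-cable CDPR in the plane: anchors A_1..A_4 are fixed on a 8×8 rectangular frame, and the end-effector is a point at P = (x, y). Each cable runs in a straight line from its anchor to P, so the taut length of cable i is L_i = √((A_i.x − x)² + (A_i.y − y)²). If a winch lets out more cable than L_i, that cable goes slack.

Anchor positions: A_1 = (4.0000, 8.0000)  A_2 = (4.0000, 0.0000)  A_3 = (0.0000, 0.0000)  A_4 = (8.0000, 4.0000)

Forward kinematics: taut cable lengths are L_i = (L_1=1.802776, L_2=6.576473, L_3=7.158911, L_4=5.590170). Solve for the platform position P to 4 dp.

circle eqns → linear via eq_j − eq_1; set q_j = A_j·A_j − L_j²
q_1 = 16.0000+64.0000−3.2500 = 76.7500
0.0000·x + 16.0000·y = q_1−q_2 = 104.0000
8.0000·x + 16.0000·y = q_1−q_3 = 128.0000
-8.0000·x + 8.0000·y = q_1−q_4 = 28.0000
solve first two rows → x=3.0000, y=6.5000
check cable 4: ‖A_4−P‖² = 31.2500 ≈ L_4² = 31.2500 ✓

(3.0000, 6.5000)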